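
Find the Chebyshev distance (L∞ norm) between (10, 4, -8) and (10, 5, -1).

max(|x_i - y_i|) = max(|10 - 10|, |4 - 5|, |-8 - (-1)|) = max(0, 1, 7) = 7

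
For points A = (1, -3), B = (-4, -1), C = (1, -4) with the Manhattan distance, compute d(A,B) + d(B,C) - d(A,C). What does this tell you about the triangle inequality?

d(A,B) = 5 + 2 = 7, d(B,C) = 5 + 3 = 8, d(A,C) = 0 + 1 = 1.
d(A,B) + d(B,C) - d(A,C) = 7 + 8 - 1 = 15 - 1 = 14. This is ≥ 0, so the triangle inequality holds for these points.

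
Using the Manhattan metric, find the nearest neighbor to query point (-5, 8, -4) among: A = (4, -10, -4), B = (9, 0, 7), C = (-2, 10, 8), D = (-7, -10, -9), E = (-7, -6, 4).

Distances: d(A) = 27, d(B) = 33, d(C) = 17, d(D) = 25, d(E) = 24. Nearest: C = (-2, 10, 8) with distance 17.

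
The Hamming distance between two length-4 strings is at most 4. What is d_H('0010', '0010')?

Differing positions: none. Hamming distance = 0. The maximum possible Hamming distance for length-4 strings is 4, so d_H/4 = 0/4 = 0.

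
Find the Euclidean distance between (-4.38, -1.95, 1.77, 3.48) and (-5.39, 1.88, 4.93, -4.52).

√(Σ(x_i - y_i)²) = √((-4.38 - (-5.39))² + (-1.95 - 1.88)² + (1.77 - 4.93)² + (3.48 - (-4.52))²)
= √(1.01² + (-3.83)² + (-3.16)² + 8²) = √(1.0201 + 14.6689 + 9.9856 + 64) = √89.6746 ≈ 9.4697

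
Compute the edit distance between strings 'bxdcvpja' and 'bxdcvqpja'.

Let D[i][j] be the edit distance between the first i characters of 'bxdcvpja' and the first j characters of 'bxdcvqpja', with D[i][0] = i, D[0][j] = j, and D[i][j] = D[i-1][j-1] if the characters match, else 1 + min(D[i-1][j], D[i][j-1], D[i-1][j-1]). Filling the table (rows: prefixes of 'bxdcvpja', columns: prefixes of 'bxdcvqpja'):
     ε  b  x  d  c  v  q  p  j  a
  ε  0  1  2  3  4  5  6  7  8  9
  b  1  0  1  2  3  4  5  6  7  8
  x  2  1  0  1  2  3  4  5  6  7
  d  3  2  1  0  1  2  3  4  5  6
  c  4  3  2  1  0  1  2  3  4  5
  v  5  4  3  2  1  0  1  2  3  4
  p  6  5  4  3  2  1  1  1  2  3
  j  7  6  5  4  3  2  2  2  1  2
  a  8  7  6  5  4  3  3  3  2  1
The bottom-right entry gives D[8][9] = 1, so no sequence of fewer than 1 edit works. Backtracking through the table gives one optimal edit sequence (1 edit):
  bxdcvpja → bxdcvqpja (ins q @6)
Edit distance = 1.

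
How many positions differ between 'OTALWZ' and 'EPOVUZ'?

Differing positions: 1, 2, 3, 4, 5. Hamming distance = 5.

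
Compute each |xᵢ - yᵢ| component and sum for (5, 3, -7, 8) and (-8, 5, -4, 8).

Σ|x_i - y_i| = |5 - (-8)| + |3 - 5| + |-7 - (-4)| + |8 - 8| = 13 + 2 + 3 + 0 = 18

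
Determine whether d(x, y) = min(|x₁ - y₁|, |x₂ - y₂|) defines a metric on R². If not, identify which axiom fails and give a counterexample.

No. d fails identity of indiscernibles: take x = (-5, 0) and y = (-5, 6). Then d(x,y) = min(|-5 - (-5)|, |0 - 6|) = min(0, 6) = 0, yet x ≠ y.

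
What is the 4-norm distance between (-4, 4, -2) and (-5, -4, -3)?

(Σ|x_i - y_i|^4)^(1/4) = (|-4 - (-5)|^4 + |4 - (-4)|^4 + |-2 - (-3)|^4)^(1/4)
= (1^4 + 8^4 + 1^4)^(1/4) = (1 + 4096 + 1)^(1/4) = (4098)^(1/4) ≈ 8.001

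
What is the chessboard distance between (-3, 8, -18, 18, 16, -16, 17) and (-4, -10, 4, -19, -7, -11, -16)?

max(|x_i - y_i|) = max(|-3 - (-4)|, |8 - (-10)|, |-18 - 4|, |18 - (-19)|, |16 - (-7)|, |-16 - (-11)|, |17 - (-16)|) = max(1, 18, 22, 37, 23, 5, 33) = 37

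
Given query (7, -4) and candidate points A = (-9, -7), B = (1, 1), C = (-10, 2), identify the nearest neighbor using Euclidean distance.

Distances: d(A) ≈ 16.2788, d(B) ≈ 7.8102, d(C) ≈ 18.0278. Nearest: B = (1, 1) with distance 7.8102.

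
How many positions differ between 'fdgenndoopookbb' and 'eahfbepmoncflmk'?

Differing positions: 1, 2, 3, 4, 5, 6, 7, 8, 10, 11, 12, 13, 14, 15. Hamming distance = 14.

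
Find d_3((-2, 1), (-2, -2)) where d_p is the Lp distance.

(Σ|x_i - y_i|^3)^(1/3) = (|-2 - (-2)|^3 + |1 - (-2)|^3)^(1/3)
= (0^3 + 3^3)^(1/3) = (0 + 27)^(1/3) = (27)^(1/3) = 3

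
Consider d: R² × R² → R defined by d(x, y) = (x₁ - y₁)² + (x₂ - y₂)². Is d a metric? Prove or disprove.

No. The squared Euclidean distance fails the triangle inequality. Counterexample: x = (0, 0), y = (1, 1), z = (2, 2). d(x,z) = 2² + 2² = 8, but d(x,y) + d(y,z) = (1² + 1²) + (1² + 1²) = 2 + 2 = 4. Since 8 > 4, the triangle inequality is violated. (Note: √d, the ordinary Euclidean distance, IS a metric.)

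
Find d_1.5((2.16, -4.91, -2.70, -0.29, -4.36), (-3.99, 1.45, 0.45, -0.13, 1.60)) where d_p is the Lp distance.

(Σ|x_i - y_i|^1.5)^(1/1.5) = (|2.16 - (-3.99)|^1.5 + |-4.91 - 1.45|^1.5 + |-2.7 - 0.45|^1.5 + |-0.29 - (-0.13)|^1.5 + |-4.36 - 1.6|^1.5)^(1/1.5)
= (6.15^1.5 + 6.36^1.5 + 3.15^1.5 + 0.16^1.5 + 5.96^1.5)^(1/1.5) ≈ (15.2515 + 16.0393 + 5.5907 + 0.064 + 14.5502)^(1/1.5) = (51.4957)^(1/1.5) ≈ 13.8414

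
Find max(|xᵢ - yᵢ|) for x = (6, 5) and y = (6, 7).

max(|x_i - y_i|) = max(|6 - 6|, |5 - 7|) = max(0, 2) = 2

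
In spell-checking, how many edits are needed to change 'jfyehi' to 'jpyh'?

Let D[i][j] be the edit distance between the first i characters of 'jfyehi' and the first j characters of 'jpyh', with D[i][0] = i, D[0][j] = j, and D[i][j] = D[i-1][j-1] if the characters match, else 1 + min(D[i-1][j], D[i][j-1], D[i-1][j-1]). Filling the table (rows: prefixes of 'jfyehi', columns: prefixes of 'jpyh'):
     ε  j  p  y  h
  ε  0  1  2  3  4
  j  1  0  1  2  3
  f  2  1  1  2  3
  y  3  2  2  1  2
  e  4  3  3  2  2
  h  5  4  4  3  2
  i  6  5  5  4  3
The bottom-right entry gives D[6][4] = 3, so no sequence of fewer than 3 edits works. Backtracking through the table gives one optimal edit sequence (3 edits):
  jfyehi → jpyehi (sub f→p @2)
  jpyehi → jpyhi (del e @4)
  jpyhi → jpyh (del i @5)
Edit distance = 3.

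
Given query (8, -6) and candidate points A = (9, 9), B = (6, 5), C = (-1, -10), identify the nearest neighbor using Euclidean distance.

Distances: d(A) ≈ 15.0333, d(B) ≈ 11.1803, d(C) ≈ 9.8489. Nearest: C = (-1, -10) with distance 9.8489.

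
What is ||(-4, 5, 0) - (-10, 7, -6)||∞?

max(|x_i - y_i|) = max(|-4 - (-10)|, |5 - 7|, |0 - (-6)|) = max(6, 2, 6) = 6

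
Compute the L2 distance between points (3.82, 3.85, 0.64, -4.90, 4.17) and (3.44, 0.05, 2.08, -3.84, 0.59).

(Σ|x_i - y_i|^2)^(1/2) = (|3.82 - 3.44|^2 + |3.85 - 0.05|^2 + |0.64 - 2.08|^2 + |-4.9 - (-3.84)|^2 + |4.17 - 0.59|^2)^(1/2)
= (0.38^2 + 3.8^2 + 1.44^2 + 1.06^2 + 3.58^2)^(1/2) = (0.1444 + 14.44 + 2.0736 + 1.1236 + 12.8164)^(1/2) = (30.598)^(1/2) ≈ 5.5315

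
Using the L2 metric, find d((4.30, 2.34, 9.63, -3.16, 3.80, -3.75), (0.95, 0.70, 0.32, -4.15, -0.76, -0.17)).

√(Σ(x_i - y_i)²) = √((4.3 - 0.95)² + (2.34 - 0.7)² + (9.63 - 0.32)² + (-3.16 - (-4.15))² + (3.8 - (-0.76))² + (-3.75 - (-0.17))²)
= √(3.35² + 1.64² + 9.31² + 0.99² + 4.56² + (-3.58)²) = √(11.2225 + 2.6896 + 86.6761 + 0.9801 + 20.7936 + 12.8164) = √135.1783 ≈ 11.6266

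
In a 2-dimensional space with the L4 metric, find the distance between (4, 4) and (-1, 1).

(Σ|x_i - y_i|^4)^(1/4) = (|4 - (-1)|^4 + |4 - 1|^4)^(1/4)
= (5^4 + 3^4)^(1/4) = (625 + 81)^(1/4) = (706)^(1/4) ≈ 5.1547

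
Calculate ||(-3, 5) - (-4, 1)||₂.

√(Σ(x_i - y_i)²) = √((-3 - (-4))² + (5 - 1)²)
= √(1² + 4²) = √(1 + 16) = √17 ≈ 4.1231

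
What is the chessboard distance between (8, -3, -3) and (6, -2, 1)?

max(|x_i - y_i|) = max(|8 - 6|, |-3 - (-2)|, |-3 - 1|) = max(2, 1, 4) = 4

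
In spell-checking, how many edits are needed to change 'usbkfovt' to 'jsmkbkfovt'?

Let D[i][j] be the edit distance between the first i characters of 'usbkfovt' and the first j characters of 'jsmkbkfovt', with D[i][0] = i, D[0][j] = j, and D[i][j] = D[i-1][j-1] if the characters match, else 1 + min(D[i-1][j], D[i][j-1], D[i-1][j-1]). Filling the table (rows: prefixes of 'usbkfovt', columns: prefixes of 'jsmkbkfovt'):
     ε  j  s  m  k  b  k  f  o  v  t
  ε  0  1  2  3  4  5  6  7  8  9 10
  u  1  1  2  3  4  5  6  7  8  9 10
  s  2  2  1  2  3  4  5  6  7  8  9
  b  3  3  2  2  3  3  4  5  6  7  8
  k  4  4  3  3  2  3  3  4  5  6  7
  f  5  5  4  4  3  3  4  3  4  5  6
  o  6  6  5  5  4  4  4  4  3  4  5
  v  7  7  6  6  5  5  5  5  4  3  4
  t  8  8  7  7  6  6  6  6  5  4  3
The bottom-right entry gives D[8][10] = 3, so no sequence of fewer than 3 edits works. Backtracking through the table gives one optimal edit sequence (3 edits):
  usbkfovt → jsbkfovt (sub u→j @1)
  jsbkfovt → jsmbkfovt (ins m @3)
  jsmbkfovt → jsmkbkfovt (ins k @4)
Edit distance = 3.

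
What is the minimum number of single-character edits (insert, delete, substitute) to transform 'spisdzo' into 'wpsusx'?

Let D[i][j] be the edit distance between the first i characters of 'spisdzo' and the first j characters of 'wpsusx', with D[i][0] = i, D[0][j] = j, and D[i][j] = D[i-1][j-1] if the characters match, else 1 + min(D[i-1][j], D[i][j-1], D[i-1][j-1]). Filling the table (rows: prefixes of 'spisdzo', columns: prefixes of 'wpsusx'):
     ε  w  p  s  u  s  x
  ε  0  1  2  3  4  5  6
  s  1  1  2  2  3  4  5
  p  2  2  1  2  3  4  5
  i  3  3  2  2  3  4  5
  s  4  4  3  2  3  3  4
  d  5  5  4  3  3  4  4
  z  6  6  5  4  4  4  5
  o  7  7  6  5  5  5  5
The bottom-right entry gives D[7][6] = 5, so no sequence of fewer than 5 edits works. Backtracking through the table gives one optimal edit sequence (5 edits):
  spisdzo → wpisdzo (sub s→w @1)
  wpisdzo → wpsdzo (del i @3)
  wpsdzo → wpsuzo (sub d→u @4)
  wpsuzo → wpsuso (sub z→s @5)
  wpsuso → wpsusx (sub o→x @6)
Edit distance = 5.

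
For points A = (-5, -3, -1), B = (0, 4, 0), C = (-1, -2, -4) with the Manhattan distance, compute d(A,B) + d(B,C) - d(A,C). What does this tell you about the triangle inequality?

d(A,B) = 5 + 7 + 1 = 13, d(B,C) = 1 + 6 + 4 = 11, d(A,C) = 4 + 1 + 3 = 8.
d(A,B) + d(B,C) - d(A,C) = 13 + 11 - 8 = 24 - 8 = 16. This is ≥ 0, so the triangle inequality holds for these points.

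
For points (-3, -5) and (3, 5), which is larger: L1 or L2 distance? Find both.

L1 = |-3 - 3| + |-5 - 5| = 6 + 10 = 16
L2 = √(6² + 10²) = √136 ≈ 11.6619
L1 ≥ L2 always (equality iff movement is along one axis); L1 > L2 here.
Ratio L1/L2 = 16/√136 ≈ 1.372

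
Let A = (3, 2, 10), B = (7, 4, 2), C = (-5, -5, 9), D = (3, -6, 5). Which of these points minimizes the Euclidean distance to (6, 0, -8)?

Distances: d(A) ≈ 18.3576, d(B) ≈ 10.8167, d(C) ≈ 20.8567, d(D) ≈ 14.6287. Nearest: B = (7, 4, 2) with distance 10.8167.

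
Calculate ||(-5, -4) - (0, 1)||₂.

√(Σ(x_i - y_i)²) = √((-5 - 0)² + (-4 - 1)²)
= √((-5)² + (-5)²) = √(25 + 25) = √50 ≈ 7.0711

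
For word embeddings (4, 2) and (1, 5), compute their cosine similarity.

With u = (4, 2), v = (1, 5):
u·v = 4·1 + 2·5 = 4 + 10 = 14.
|u| = √(4² + 2²) = √20, |v| = √(1² + 5²) = √26, so |u||v| = √(20·26) = √520.
cos θ = (u·v)/(|u||v|) = 14/√520 ≈ 0.6139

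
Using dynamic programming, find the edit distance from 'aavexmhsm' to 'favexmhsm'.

Let D[i][j] be the edit distance between the first i characters of 'aavexmhsm' and the first j characters of 'favexmhsm', with D[i][0] = i, D[0][j] = j, and D[i][j] = D[i-1][j-1] if the characters match, else 1 + min(D[i-1][j], D[i][j-1], D[i-1][j-1]). Filling the table (rows: prefixes of 'aavexmhsm', columns: prefixes of 'favexmhsm'):
     ε  f  a  v  e  x  m  h  s  m
  ε  0  1  2  3  4  5  6  7  8  9
  a  1  1  1  2  3  4  5  6  7  8
  a  2  2  1  2  3  4  5  6  7  8
  v  3  3  2  1  2  3  4  5  6  7
  e  4  4  3  2  1  2  3  4  5  6
  x  5  5  4  3  2  1  2  3  4  5
  m  6  6  5  4  3  2  1  2  3  4
  h  7  7  6  5  4  3  2  1  2  3
  s  8  8  7  6  5  4  3  2  1  2
  m  9  9  8  7  6  5  4  3  2  1
The bottom-right entry gives D[9][9] = 1, so no sequence of fewer than 1 edit works. Backtracking through the table gives one optimal edit sequence (1 edit):
  aavexmhsm → favexmhsm (sub a→f @1)
Edit distance = 1.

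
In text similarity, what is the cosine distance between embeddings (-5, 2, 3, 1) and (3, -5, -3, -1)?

With u = (-5, 2, 3, 1), v = (3, -5, -3, -1):
u·v = (-5)·3 + 2·(-5) + 3·(-3) + 1·(-1) = (-15) + (-10) + (-9) + (-1) = -35.
|u| = √((-5)² + 2² + 3² + 1²) = √39, |v| = √(3² + (-5)² + (-3)² + (-1)²) = √44, so |u||v| = √(39·44) = √1716.
cos θ = (u·v)/(|u||v|) = -35/√1716 ≈ -0.8449
Cosine distance = 1 - cos θ ≈ 1 - (-0.8449) = 1.8449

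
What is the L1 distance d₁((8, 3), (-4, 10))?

Σ|x_i - y_i| = |8 - (-4)| + |3 - 10| = 12 + 7 = 19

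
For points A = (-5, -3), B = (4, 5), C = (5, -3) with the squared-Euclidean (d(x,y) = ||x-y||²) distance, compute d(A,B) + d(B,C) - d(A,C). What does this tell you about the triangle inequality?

d(A,B) = 9² + 8² = 145, d(B,C) = 1² + 8² = 65, d(A,C) = 10² + 0² = 100.
d(A,B) + d(B,C) - d(A,C) = 145 + 65 - 100 = 210 - 100 = 110. This is ≥ 0, so the triangle inequality holds for these points.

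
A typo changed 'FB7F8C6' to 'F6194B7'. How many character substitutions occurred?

Differing positions: 2, 3, 4, 5, 6, 7. Hamming distance = 6.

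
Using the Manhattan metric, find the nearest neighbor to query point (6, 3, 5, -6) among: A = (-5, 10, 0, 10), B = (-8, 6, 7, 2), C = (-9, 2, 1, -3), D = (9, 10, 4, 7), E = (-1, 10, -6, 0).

Distances: d(A) = 39, d(B) = 27, d(C) = 23, d(D) = 24, d(E) = 31. Nearest: C = (-9, 2, 1, -3) with distance 23.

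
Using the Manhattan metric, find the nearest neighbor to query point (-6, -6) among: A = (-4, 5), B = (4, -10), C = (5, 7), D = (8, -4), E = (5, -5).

Distances: d(A) = 13, d(B) = 14, d(C) = 24, d(D) = 16, d(E) = 12. Nearest: E = (5, -5) with distance 12.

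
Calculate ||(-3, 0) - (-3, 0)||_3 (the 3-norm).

(Σ|x_i - y_i|^3)^(1/3) = (|-3 - (-3)|^3 + |0 - 0|^3)^(1/3)
= (0^3 + 0^3)^(1/3) = (0 + 0)^(1/3) = (0)^(1/3) = 0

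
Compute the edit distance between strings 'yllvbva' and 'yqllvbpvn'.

Let D[i][j] be the edit distance between the first i characters of 'yllvbva' and the first j characters of 'yqllvbpvn', with D[i][0] = i, D[0][j] = j, and D[i][j] = D[i-1][j-1] if the characters match, else 1 + min(D[i-1][j], D[i][j-1], D[i-1][j-1]). Filling the table (rows: prefixes of 'yllvbva', columns: prefixes of 'yqllvbpvn'):
     ε  y  q  l  l  v  b  p  v  n
  ε  0  1  2  3  4  5  6  7  8  9
  y  1  0  1  2  3  4  5  6  7  8
  l  2  1  1  1  2  3  4  5  6  7
  l  3  2  2  1  1  2  3  4  5  6
  v  4  3  3  2  2  1  2  3  4  5
  b  5  4  4  3  3  2  1  2  3  4
  v  6  5  5  4  4  3  2  2  2  3
  a  7  6  6  5  5  4  3  3  3  3
The bottom-right entry gives D[7][9] = 3, so no sequence of fewer than 3 edits works. Backtracking through the table gives one optimal edit sequence (3 edits):
  yllvbva → yqllvbva (ins q @2)
  yqllvbva → yqllvbpva (ins p @7)
  yqllvbpva → yqllvbpvn (sub a→n @9)
Edit distance = 3.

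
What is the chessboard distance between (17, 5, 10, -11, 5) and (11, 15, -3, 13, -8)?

max(|x_i - y_i|) = max(|17 - 11|, |5 - 15|, |10 - (-3)|, |-11 - 13|, |5 - (-8)|) = max(6, 10, 13, 24, 13) = 24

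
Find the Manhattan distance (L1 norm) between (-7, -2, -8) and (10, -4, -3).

Σ|x_i - y_i| = |-7 - 10| + |-2 - (-4)| + |-8 - (-3)| = 17 + 2 + 5 = 24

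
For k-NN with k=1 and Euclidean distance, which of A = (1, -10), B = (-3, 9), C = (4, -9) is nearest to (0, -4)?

Distances: d(A) ≈ 6.0828, d(B) ≈ 13.3417, d(C) ≈ 6.4031. Nearest: A = (1, -10) with distance 6.0828.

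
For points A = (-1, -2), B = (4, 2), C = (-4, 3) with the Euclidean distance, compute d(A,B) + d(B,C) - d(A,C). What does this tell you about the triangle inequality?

d(A,B) = √(5² + 4²) = √41 ≈ 6.4031, d(B,C) = √(8² + 1²) = √65 ≈ 8.0623, d(A,C) = √(3² + 5²) = √34 ≈ 5.831.
d(A,B) + d(B,C) - d(A,C) = 6.4031 + 8.0623 - 5.831 = 14.4654 - 5.831 = 8.6344 (to 4 decimal places). This is ≥ 0, so the triangle inequality holds for these points.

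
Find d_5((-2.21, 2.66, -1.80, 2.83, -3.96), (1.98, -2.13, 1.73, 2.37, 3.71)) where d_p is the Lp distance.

(Σ|x_i - y_i|^5)^(1/5) = (|-2.21 - 1.98|^5 + |2.66 - (-2.13)|^5 + |-1.8 - 1.73|^5 + |2.83 - 2.37|^5 + |-3.96 - 3.71|^5)^(1/5)
= (4.19^5 + 4.79^5 + 3.53^5 + 0.46^5 + 7.67^5)^(1/5) ≈ (1291.4278 + 2521.608 + 548.1173 + 0.0206 + 26544.6388)^(1/5) = (30905.8125)^(1/5) ≈ 7.9069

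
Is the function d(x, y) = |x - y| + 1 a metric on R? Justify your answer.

No. d fails identity of indiscernibles (specifically d(x,x) = 0): d(-1, -1) = |-1 - (-1)| + 1 = 0 + 1 = 1 ≠ 0.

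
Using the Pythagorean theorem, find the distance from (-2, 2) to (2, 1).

√(Σ(x_i - y_i)²) = √((-2 - 2)² + (2 - 1)²)
= √((-4)² + 1²) = √(16 + 1) = √17 ≈ 4.1231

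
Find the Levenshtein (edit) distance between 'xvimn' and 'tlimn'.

Let D[i][j] be the edit distance between the first i characters of 'xvimn' and the first j characters of 'tlimn', with D[i][0] = i, D[0][j] = j, and D[i][j] = D[i-1][j-1] if the characters match, else 1 + min(D[i-1][j], D[i][j-1], D[i-1][j-1]). Filling the table (rows: prefixes of 'xvimn', columns: prefixes of 'tlimn'):
     ε  t  l  i  m  n
  ε  0  1  2  3  4  5
  x  1  1  2  3  4  5
  v  2  2  2  3  4  5
  i  3  3  3  2  3  4
  m  4  4  4  3  2  3
  n  5  5  5  4  3  2
The bottom-right entry gives D[5][5] = 2, so no sequence of fewer than 2 edits works. Backtracking through the table gives one optimal edit sequence (2 edits):
  xvimn → tvimn (sub x→t @1)
  tvimn → tlimn (sub v→l @2)
Edit distance = 2.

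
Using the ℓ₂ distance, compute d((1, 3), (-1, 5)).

(Σ|x_i - y_i|^2)^(1/2) = (|1 - (-1)|^2 + |3 - 5|^2)^(1/2)
= (2^2 + 2^2)^(1/2) = (4 + 4)^(1/2) = (8)^(1/2) ≈ 2.8284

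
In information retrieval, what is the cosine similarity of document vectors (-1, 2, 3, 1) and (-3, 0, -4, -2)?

With u = (-1, 2, 3, 1), v = (-3, 0, -4, -2):
u·v = (-1)·(-3) + 2·0 + 3·(-4) + 1·(-2) = 3 + 0 + (-12) + (-2) = -11.
|u| = √((-1)² + 2² + 3² + 1²) = √15, |v| = √((-3)² + 0² + (-4)² + (-2)²) = √29, so |u||v| = √(15·29) = √435.
cos θ = (u·v)/(|u||v|) = -11/√435 ≈ -0.5274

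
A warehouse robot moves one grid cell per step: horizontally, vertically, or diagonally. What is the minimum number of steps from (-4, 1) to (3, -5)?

max(|x_i - y_i|) = max(|-4 - 3|, |1 - (-5)|) = max(7, 6) = 7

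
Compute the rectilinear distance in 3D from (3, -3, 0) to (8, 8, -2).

Σ|x_i - y_i| = |3 - 8| + |-3 - 8| + |0 - (-2)| = 5 + 11 + 2 = 18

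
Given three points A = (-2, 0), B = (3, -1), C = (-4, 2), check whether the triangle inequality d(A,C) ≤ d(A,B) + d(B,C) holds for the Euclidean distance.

d(A,B) = √(5² + 1²) = √26 ≈ 5.099, d(B,C) = √(7² + 3²) = √58 ≈ 7.6158, d(A,C) = √(2² + 2²) = √8 ≈ 2.8284.
d(A,C) ≈ 2.8284 ≤ 5.099 + 7.6158 = 12.7148. Triangle inequality is satisfied.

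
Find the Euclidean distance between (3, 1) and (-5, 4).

√(Σ(x_i - y_i)²) = √((3 - (-5))² + (1 - 4)²)
= √(8² + (-3)²) = √(64 + 9) = √73 ≈ 8.544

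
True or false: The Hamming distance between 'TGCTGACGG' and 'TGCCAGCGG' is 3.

Differing positions: 4, 5, 6. Hamming distance = 3, so the claim is true.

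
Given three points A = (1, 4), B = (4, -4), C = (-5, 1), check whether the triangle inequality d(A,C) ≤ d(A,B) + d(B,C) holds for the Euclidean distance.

d(A,B) = √(3² + 8²) = √73 ≈ 8.544, d(B,C) = √(9² + 5²) = √106 ≈ 10.2956, d(A,C) = √(6² + 3²) = √45 ≈ 6.7082.
d(A,C) ≈ 6.7082 ≤ 8.544 + 10.2956 = 18.8396. Triangle inequality is satisfied.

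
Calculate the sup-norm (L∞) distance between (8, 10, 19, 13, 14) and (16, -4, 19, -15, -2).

max(|x_i - y_i|) = max(|8 - 16|, |10 - (-4)|, |19 - 19|, |13 - (-15)|, |14 - (-2)|) = max(8, 14, 0, 28, 16) = 28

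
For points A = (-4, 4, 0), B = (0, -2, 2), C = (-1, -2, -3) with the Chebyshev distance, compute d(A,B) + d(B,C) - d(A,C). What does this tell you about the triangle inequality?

d(A,B) = max(4, 6, 2) = 6, d(B,C) = max(1, 0, 5) = 5, d(A,C) = max(3, 6, 3) = 6.
d(A,B) + d(B,C) - d(A,C) = 6 + 5 - 6 = 11 - 6 = 5. This is ≥ 0, so the triangle inequality holds for these points.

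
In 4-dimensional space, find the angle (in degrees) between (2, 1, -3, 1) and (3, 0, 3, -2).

With u = (2, 1, -3, 1), v = (3, 0, 3, -2):
u·v = 2·3 + 1·0 + (-3)·3 + 1·(-2) = 6 + 0 + (-9) + (-2) = -5.
|u| = √(2² + 1² + (-3)² + 1²) = √15, |v| = √(3² + 0² + 3² + (-2)²) = √22, so |u||v| = √(15·22) = √330.
cos θ = (u·v)/(|u||v|) = -5/√330 ≈ -0.275241
θ = arccos(-0.275241) ≈ 105.98°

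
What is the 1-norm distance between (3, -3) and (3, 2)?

Σ|x_i - y_i| = |3 - 3| + |-3 - 2| = 0 + 5 = 5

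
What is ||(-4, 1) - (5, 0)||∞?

max(|x_i - y_i|) = max(|-4 - 5|, |1 - 0|) = max(9, 1) = 9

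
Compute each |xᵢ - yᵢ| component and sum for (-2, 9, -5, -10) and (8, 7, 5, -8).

Σ|x_i - y_i| = |-2 - 8| + |9 - 7| + |-5 - 5| + |-10 - (-8)| = 10 + 2 + 10 + 2 = 24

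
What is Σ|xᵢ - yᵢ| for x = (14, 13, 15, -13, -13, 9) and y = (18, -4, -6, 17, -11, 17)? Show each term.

Σ|x_i - y_i| = |14 - 18| + |13 - (-4)| + |15 - (-6)| + |-13 - 17| + |-13 - (-11)| + |9 - 17| = 4 + 17 + 21 + 30 + 2 + 8 = 82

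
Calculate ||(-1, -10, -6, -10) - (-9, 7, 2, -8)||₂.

√(Σ(x_i - y_i)²) = √((-1 - (-9))² + (-10 - 7)² + (-6 - 2)² + (-10 - (-8))²)
= √(8² + (-17)² + (-8)² + (-2)²) = √(64 + 289 + 64 + 4) = √421 ≈ 20.5183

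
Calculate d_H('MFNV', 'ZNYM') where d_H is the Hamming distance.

Differing positions: 1, 2, 3, 4. Hamming distance = 4.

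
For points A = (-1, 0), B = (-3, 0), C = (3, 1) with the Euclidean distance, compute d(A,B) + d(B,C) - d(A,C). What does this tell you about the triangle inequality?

d(A,B) = √(2² + 0²) = √4 = 2, d(B,C) = √(6² + 1²) = √37 ≈ 6.0828, d(A,C) = √(4² + 1²) = √17 ≈ 4.1231.
d(A,B) + d(B,C) - d(A,C) = 2 + 6.0828 - 4.1231 = 8.0828 - 4.1231 = 3.9597 (to 4 decimal places). This is ≥ 0, so the triangle inequality holds for these points.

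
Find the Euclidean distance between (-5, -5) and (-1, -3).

√(Σ(x_i - y_i)²) = √((-5 - (-1))² + (-5 - (-3))²)
= √((-4)² + (-2)²) = √(16 + 4) = √20 ≈ 4.4721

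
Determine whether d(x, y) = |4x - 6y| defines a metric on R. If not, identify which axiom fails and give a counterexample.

No. d fails symmetry: d(3, 5) = |4·3 - 6·5| = |-18| = 18, but d(5, 3) = |4·5 - 6·3| = |2| = 2. Since 18 ≠ 2, d(x,y) ≠ d(y,x) in general.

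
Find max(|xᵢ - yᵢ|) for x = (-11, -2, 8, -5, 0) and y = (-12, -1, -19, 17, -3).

max(|x_i - y_i|) = max(|-11 - (-12)|, |-2 - (-1)|, |8 - (-19)|, |-5 - 17|, |0 - (-3)|) = max(1, 1, 27, 22, 3) = 27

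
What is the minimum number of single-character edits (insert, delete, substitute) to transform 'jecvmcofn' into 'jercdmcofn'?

Let D[i][j] be the edit distance between the first i characters of 'jecvmcofn' and the first j characters of 'jercdmcofn', with D[i][0] = i, D[0][j] = j, and D[i][j] = D[i-1][j-1] if the characters match, else 1 + min(D[i-1][j], D[i][j-1], D[i-1][j-1]). Filling the table (rows: prefixes of 'jecvmcofn', columns: prefixes of 'jercdmcofn'):
     ε  j  e  r  c  d  m  c  o  f  n
  ε  0  1  2  3  4  5  6  7  8  9 10
  j  1  0  1  2  3  4  5  6  7  8  9
  e  2  1  0  1  2  3  4  5  6  7  8
  c  3  2  1  1  1  2  3  4  5  6  7
  v  4  3  2  2  2  2  3  4  5  6  7
  m  5  4  3  3  3  3  2  3  4  5  6
  c  6  5  4  4  3  4  3  2  3  4  5
  o  7  6  5  5  4  4  4  3  2  3  4
  f  8  7  6  6  5  5  5  4  3  2  3
  n  9  8  7  7  6  6  6  5  4  3  2
The bottom-right entry gives D[9][10] = 2, so no sequence of fewer than 2 edits works. Backtracking through the table gives one optimal edit sequence (2 edits):
  jecvmcofn → jercvmcofn (ins r @3)
  jercvmcofn → jercdmcofn (sub v→d @5)
Edit distance = 2.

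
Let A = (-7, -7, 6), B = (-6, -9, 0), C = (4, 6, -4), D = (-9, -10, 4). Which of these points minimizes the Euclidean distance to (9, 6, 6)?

Distances: d(A) ≈ 20.6155, d(B) ≈ 22.0454, d(C) ≈ 11.1803, d(D) ≈ 24.1661. Nearest: C = (4, 6, -4) with distance 11.1803.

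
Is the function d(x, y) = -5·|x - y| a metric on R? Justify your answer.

No. With c = -5 < 0, d fails non-negativity: d(5, 13) = -5·|5 - 13| = -5·8 = -40 < 0.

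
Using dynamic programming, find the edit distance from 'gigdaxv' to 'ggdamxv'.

Let D[i][j] be the edit distance between the first i characters of 'gigdaxv' and the first j characters of 'ggdamxv', with D[i][0] = i, D[0][j] = j, and D[i][j] = D[i-1][j-1] if the characters match, else 1 + min(D[i-1][j], D[i][j-1], D[i-1][j-1]). Filling the table (rows: prefixes of 'gigdaxv', columns: prefixes of 'ggdamxv'):
     ε  g  g  d  a  m  x  v
  ε  0  1  2  3  4  5  6  7
  g  1  0  1  2  3  4  5  6
  i  2  1  1  2  3  4  5  6
  g  3  2  1  2  3  4  5  6
  d  4  3  2  1  2  3  4  5
  a  5  4  3  2  1  2  3  4
  x  6  5  4  3  2  2  2  3
  v  7  6  5  4  3  3  3  2
The bottom-right entry gives D[7][7] = 2, so no sequence of fewer than 2 edits works. Backtracking through the table gives one optimal edit sequence (2 edits):
  gigdaxv → ggdaxv (del i @2)
  ggdaxv → ggdamxv (ins m @5)
Edit distance = 2.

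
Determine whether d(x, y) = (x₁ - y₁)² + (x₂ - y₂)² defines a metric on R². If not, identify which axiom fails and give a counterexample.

No. The squared Euclidean distance fails the triangle inequality. Counterexample: x = (0, 0), y = (4, 2), z = (8, 4). d(x,z) = 8² + 4² = 80, but d(x,y) + d(y,z) = (4² + 2²) + (4² + 2²) = 20 + 20 = 40. Since 80 > 40, the triangle inequality is violated. (Note: √d, the ordinary Euclidean distance, IS a metric.)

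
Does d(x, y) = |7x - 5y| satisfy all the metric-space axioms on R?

No. d fails symmetry: d(7, 9) = |7·7 - 5·9| = |4| = 4, but d(9, 7) = |7·9 - 5·7| = |28| = 28. Since 4 ≠ 28, d(x,y) ≠ d(y,x) in general.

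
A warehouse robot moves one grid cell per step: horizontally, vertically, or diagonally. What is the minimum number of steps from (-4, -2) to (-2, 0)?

max(|x_i - y_i|) = max(|-4 - (-2)|, |-2 - 0|) = max(2, 2) = 2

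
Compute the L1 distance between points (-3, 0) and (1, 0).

Σ|x_i - y_i| = |-3 - 1| + |0 - 0| = 4 + 0 = 4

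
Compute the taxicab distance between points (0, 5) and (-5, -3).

Σ|x_i - y_i| = |0 - (-5)| + |5 - (-3)| = 5 + 8 = 13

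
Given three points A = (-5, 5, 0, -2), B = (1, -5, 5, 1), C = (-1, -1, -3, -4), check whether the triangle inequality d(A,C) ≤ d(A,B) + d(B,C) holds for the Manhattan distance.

d(A,B) = 6 + 10 + 5 + 3 = 24, d(B,C) = 2 + 4 + 8 + 5 = 19, d(A,C) = 4 + 6 + 3 + 2 = 15.
d(A,C) = 15 ≤ 24 + 19 = 43. Triangle inequality is satisfied.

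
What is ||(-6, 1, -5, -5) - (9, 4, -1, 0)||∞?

max(|x_i - y_i|) = max(|-6 - 9|, |1 - 4|, |-5 - (-1)|, |-5 - 0|) = max(15, 3, 4, 5) = 15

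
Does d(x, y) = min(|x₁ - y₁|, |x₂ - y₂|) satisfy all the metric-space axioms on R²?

No. d fails identity of indiscernibles: take x = (2, 0) and y = (2, 6). Then d(x,y) = min(|2 - 2|, |0 - 6|) = min(0, 6) = 0, yet x ≠ y.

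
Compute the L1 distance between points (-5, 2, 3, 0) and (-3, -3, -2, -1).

Σ|x_i - y_i| = |-5 - (-3)| + |2 - (-3)| + |3 - (-2)| + |0 - (-1)| = 2 + 5 + 5 + 1 = 13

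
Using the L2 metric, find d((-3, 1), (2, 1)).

√(Σ(x_i - y_i)²) = √((-3 - 2)² + (1 - 1)²)
= √((-5)² + 0²) = √(25 + 0) = √25 = 5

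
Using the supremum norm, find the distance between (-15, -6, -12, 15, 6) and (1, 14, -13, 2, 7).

max(|x_i - y_i|) = max(|-15 - 1|, |-6 - 14|, |-12 - (-13)|, |15 - 2|, |6 - 7|) = max(16, 20, 1, 13, 1) = 20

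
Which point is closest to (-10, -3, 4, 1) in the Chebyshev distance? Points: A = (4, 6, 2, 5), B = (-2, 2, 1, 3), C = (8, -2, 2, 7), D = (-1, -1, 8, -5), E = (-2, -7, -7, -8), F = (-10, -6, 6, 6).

Distances: d(A) = 14, d(B) = 8, d(C) = 18, d(D) = 9, d(E) = 11, d(F) = 5. Nearest: F = (-10, -6, 6, 6) with distance 5.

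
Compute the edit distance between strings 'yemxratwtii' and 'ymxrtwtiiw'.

Let D[i][j] be the edit distance between the first i characters of 'yemxratwtii' and the first j characters of 'ymxrtwtiiw', with D[i][0] = i, D[0][j] = j, and D[i][j] = D[i-1][j-1] if the characters match, else 1 + min(D[i-1][j], D[i][j-1], D[i-1][j-1]). Filling the table (rows: prefixes of 'yemxratwtii', columns: prefixes of 'ymxrtwtiiw'):
     ε  y  m  x  r  t  w  t  i  i  w
  ε  0  1  2  3  4  5  6  7  8  9 10
  y  1  0  1  2  3  4  5  6  7  8  9
  e  2  1  1  2  3  4  5  6  7  8  9
  m  3  2  1  2  3  4  5  6  7  8  9
  x  4  3  2  1  2  3  4  5  6  7  8
  r  5  4  3  2  1  2  3  4  5  6  7
  a  6  5  4  3  2  2  3  4  5  6  7
  t  7  6  5  4  3  2  3  3  4  5  6
  w  8  7  6  5  4  3  2  3  4  5  5
  t  9  8  7  6  5  4  3  2  3  4  5
  i 10  9  8  7  6  5  4  3  2  3  4
  i 11 10  9  8  7  6  5  4  3  2  3
The bottom-right entry gives D[11][10] = 3, so no sequence of fewer than 3 edits works. Backtracking through the table gives one optimal edit sequence (3 edits):
  yemxratwtii → ymxratwtii (del e @2)
  ymxratwtii → ymxrtwtii (del a @5)
  ymxrtwtii → ymxrtwtiiw (ins w @10)
Edit distance = 3.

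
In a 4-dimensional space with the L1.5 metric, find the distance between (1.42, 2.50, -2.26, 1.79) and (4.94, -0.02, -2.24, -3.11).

(Σ|x_i - y_i|^1.5)^(1/1.5) = (|1.42 - 4.94|^1.5 + |2.5 - (-0.02)|^1.5 + |-2.26 - (-2.24)|^1.5 + |1.79 - (-3.11)|^1.5)^(1/1.5)
= (3.52^1.5 + 2.52^1.5 + 0.02^1.5 + 4.9^1.5)^(1/1.5) ≈ (6.6041 + 4.0004 + 0.0028 + 10.8466)^(1/1.5) = (21.4539)^(1/1.5) ≈ 7.721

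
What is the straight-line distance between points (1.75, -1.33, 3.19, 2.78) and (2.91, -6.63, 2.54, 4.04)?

√(Σ(x_i - y_i)²) = √((1.75 - 2.91)² + (-1.33 - (-6.63))² + (3.19 - 2.54)² + (2.78 - 4.04)²)
= √((-1.16)² + 5.3² + 0.65² + (-1.26)²) = √(1.3456 + 28.09 + 0.4225 + 1.5876) = √31.4457 ≈ 5.6076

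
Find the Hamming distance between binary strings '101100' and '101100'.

Differing positions: none. Hamming distance = 0.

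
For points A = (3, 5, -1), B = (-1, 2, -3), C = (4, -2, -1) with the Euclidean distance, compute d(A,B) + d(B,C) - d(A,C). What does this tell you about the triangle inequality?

d(A,B) = √(4² + 3² + 2²) = √29 ≈ 5.3852, d(B,C) = √(5² + 4² + 2²) = √45 ≈ 6.7082, d(A,C) = √(1² + 7² + 0²) = √50 ≈ 7.0711.
d(A,B) + d(B,C) - d(A,C) = 5.3852 + 6.7082 - 7.0711 = 12.0934 - 7.0711 = 5.0223 (to 4 decimal places). This is ≥ 0, so the triangle inequality holds for these points.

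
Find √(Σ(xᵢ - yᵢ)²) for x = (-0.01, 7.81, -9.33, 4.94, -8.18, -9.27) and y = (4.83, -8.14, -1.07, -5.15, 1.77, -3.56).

√(Σ(x_i - y_i)²) = √((-0.01 - 4.83)² + (7.81 - (-8.14))² + (-9.33 - (-1.07))² + (4.94 - (-5.15))² + (-8.18 - 1.77)² + (-9.27 - (-3.56))²)
= √((-4.84)² + 15.95² + (-8.26)² + 10.09² + (-9.95)² + (-5.71)²) = √(23.4256 + 254.4025 + 68.2276 + 101.8081 + 99.0025 + 32.6041) = √579.4704 ≈ 24.0722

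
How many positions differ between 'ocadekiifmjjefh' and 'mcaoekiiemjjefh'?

Differing positions: 1, 4, 9. Hamming distance = 3.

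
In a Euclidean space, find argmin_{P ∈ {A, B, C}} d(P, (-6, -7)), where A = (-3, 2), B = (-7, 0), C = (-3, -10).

Distances: d(A) ≈ 9.4868, d(B) ≈ 7.0711, d(C) ≈ 4.2426. Nearest: C = (-3, -10) with distance 4.2426.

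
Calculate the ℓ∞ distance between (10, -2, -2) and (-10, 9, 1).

max(|x_i - y_i|) = max(|10 - (-10)|, |-2 - 9|, |-2 - 1|) = max(20, 11, 3) = 20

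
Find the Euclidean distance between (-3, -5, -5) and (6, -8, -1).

√(Σ(x_i - y_i)²) = √((-3 - 6)² + (-5 - (-8))² + (-5 - (-1))²)
= √((-9)² + 3² + (-4)²) = √(81 + 9 + 16) = √106 ≈ 10.2956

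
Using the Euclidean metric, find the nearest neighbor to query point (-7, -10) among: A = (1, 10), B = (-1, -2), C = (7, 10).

Distances: d(A) ≈ 21.5407, d(B) = 10, d(C) ≈ 24.4131. Nearest: B = (-1, -2) with distance 10.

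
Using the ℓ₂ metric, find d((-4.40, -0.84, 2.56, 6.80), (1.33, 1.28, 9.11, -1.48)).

√(Σ(x_i - y_i)²) = √((-4.4 - 1.33)² + (-0.84 - 1.28)² + (2.56 - 9.11)² + (6.8 - (-1.48))²)
= √((-5.73)² + (-2.12)² + (-6.55)² + 8.28²) = √(32.8329 + 4.4944 + 42.9025 + 68.5584) = √148.7882 ≈ 12.1979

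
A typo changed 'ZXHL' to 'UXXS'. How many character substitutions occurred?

Differing positions: 1, 3, 4. Hamming distance = 3.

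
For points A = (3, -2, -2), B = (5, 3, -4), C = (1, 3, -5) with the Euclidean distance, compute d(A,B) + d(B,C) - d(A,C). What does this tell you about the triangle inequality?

d(A,B) = √(2² + 5² + 2²) = √33 ≈ 5.7446, d(B,C) = √(4² + 0² + 1²) = √17 ≈ 4.1231, d(A,C) = √(2² + 5² + 3²) = √38 ≈ 6.1644.
d(A,B) + d(B,C) - d(A,C) = 5.7446 + 4.1231 - 6.1644 = 9.8677 - 6.1644 = 3.7033 (to 4 decimal places). This is ≥ 0, so the triangle inequality holds for these points.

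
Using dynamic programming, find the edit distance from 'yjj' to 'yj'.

Let D[i][j] be the edit distance between the first i characters of 'yjj' and the first j characters of 'yj', with D[i][0] = i, D[0][j] = j, and D[i][j] = D[i-1][j-1] if the characters match, else 1 + min(D[i-1][j], D[i][j-1], D[i-1][j-1]). Filling the table (rows: prefixes of 'yjj', columns: prefixes of 'yj'):
     ε  y  j
  ε  0  1  2
  y  1  0  1
  j  2  1  0
  j  3  2  1
The bottom-right entry gives D[3][2] = 1, so no sequence of fewer than 1 edit works. Backtracking through the table gives one optimal edit sequence (1 edit):
  yjj → yj (del j @2)
Edit distance = 1.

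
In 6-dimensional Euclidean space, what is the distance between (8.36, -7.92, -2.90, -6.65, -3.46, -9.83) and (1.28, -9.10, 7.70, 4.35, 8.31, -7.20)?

√(Σ(x_i - y_i)²) = √((8.36 - 1.28)² + (-7.92 - (-9.1))² + (-2.9 - 7.7)² + (-6.65 - 4.35)² + (-3.46 - 8.31)² + (-9.83 - (-7.2))²)
= √(7.08² + 1.18² + (-10.6)² + (-11)² + (-11.77)² + (-2.63)²) = √(50.1264 + 1.3924 + 112.36 + 121 + 138.5329 + 6.9169) = √430.3286 ≈ 20.7444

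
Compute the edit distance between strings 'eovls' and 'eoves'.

Let D[i][j] be the edit distance between the first i characters of 'eovls' and the first j characters of 'eoves', with D[i][0] = i, D[0][j] = j, and D[i][j] = D[i-1][j-1] if the characters match, else 1 + min(D[i-1][j], D[i][j-1], D[i-1][j-1]). Filling the table (rows: prefixes of 'eovls', columns: prefixes of 'eoves'):
     ε  e  o  v  e  s
  ε  0  1  2  3  4  5
  e  1  0  1  2  3  4
  o  2  1  0  1  2  3
  v  3  2  1  0  1  2
  l  4  3  2  1  1  2
  s  5  4  3  2  2  1
The bottom-right entry gives D[5][5] = 1, so no sequence of fewer than 1 edit works. Backtracking through the table gives one optimal edit sequence (1 edit):
  eovls → eoves (sub l→e @4)
Edit distance = 1.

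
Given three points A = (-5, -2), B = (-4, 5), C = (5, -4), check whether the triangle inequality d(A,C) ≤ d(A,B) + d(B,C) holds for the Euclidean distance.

d(A,B) = √(1² + 7²) = √50 ≈ 7.0711, d(B,C) = √(9² + 9²) = √162 ≈ 12.7279, d(A,C) = √(10² + 2²) = √104 ≈ 10.198.
d(A,C) ≈ 10.198 ≤ 7.0711 + 12.7279 = 19.799. Triangle inequality is satisfied.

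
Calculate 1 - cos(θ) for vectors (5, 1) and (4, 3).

With u = (5, 1), v = (4, 3):
u·v = 5·4 + 1·3 = 20 + 3 = 23.
|u| = √(5² + 1²) = √26, |v| = √(4² + 3²) = √25, so |u||v| = √(26·25) = √650.
cos θ = (u·v)/(|u||v|) = 23/√650 ≈ 0.9021
Cosine distance = 1 - cos θ ≈ 1 - 0.9021 = 0.0979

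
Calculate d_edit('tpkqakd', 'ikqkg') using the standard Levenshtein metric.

Let D[i][j] be the edit distance between the first i characters of 'tpkqakd' and the first j characters of 'ikqkg', with D[i][0] = i, D[0][j] = j, and D[i][j] = D[i-1][j-1] if the characters match, else 1 + min(D[i-1][j], D[i][j-1], D[i-1][j-1]). Filling the table (rows: prefixes of 'tpkqakd', columns: prefixes of 'ikqkg'):
     ε  i  k  q  k  g
  ε  0  1  2  3  4  5
  t  1  1  2  3  4  5
  p  2  2  2  3  4  5
  k  3  3  2  3  3  4
  q  4  4  3  2  3  4
  a  5  5  4  3  3  4
  k  6  6  5  4  3  4
  d  7  7  6  5  4  4
The bottom-right entry gives D[7][5] = 4, so no sequence of fewer than 4 edits works. Backtracking through the table gives one optimal edit sequence (4 edits):
  tpkqakd → pkqakd (del t @1)
  pkqakd → ikqakd (sub p→i @1)
  ikqakd → ikqkd (del a @4)
  ikqkd → ikqkg (sub d→g @5)
Edit distance = 4.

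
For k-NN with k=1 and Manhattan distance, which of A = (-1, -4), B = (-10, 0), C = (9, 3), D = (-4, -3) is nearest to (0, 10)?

Distances: d(A) = 15, d(B) = 20, d(C) = 16, d(D) = 17. Nearest: A = (-1, -4) with distance 15.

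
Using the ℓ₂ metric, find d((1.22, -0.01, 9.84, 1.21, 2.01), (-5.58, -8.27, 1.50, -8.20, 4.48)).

√(Σ(x_i - y_i)²) = √((1.22 - (-5.58))² + (-0.01 - (-8.27))² + (9.84 - 1.5)² + (1.21 - (-8.2))² + (2.01 - 4.48)²)
= √(6.8² + 8.26² + 8.34² + 9.41² + (-2.47)²) = √(46.24 + 68.2276 + 69.5556 + 88.5481 + 6.1009) = √278.6722 ≈ 16.6935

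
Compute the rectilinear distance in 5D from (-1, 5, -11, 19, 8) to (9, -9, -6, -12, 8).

Σ|x_i - y_i| = |-1 - 9| + |5 - (-9)| + |-11 - (-6)| + |19 - (-12)| + |8 - 8| = 10 + 14 + 5 + 31 + 0 = 60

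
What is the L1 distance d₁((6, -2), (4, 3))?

Σ|x_i - y_i| = |6 - 4| + |-2 - 3| = 2 + 5 = 7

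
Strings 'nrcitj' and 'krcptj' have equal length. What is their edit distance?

Let D[i][j] be the edit distance between the first i characters of 'nrcitj' and the first j characters of 'krcptj', with D[i][0] = i, D[0][j] = j, and D[i][j] = D[i-1][j-1] if the characters match, else 1 + min(D[i-1][j], D[i][j-1], D[i-1][j-1]). Filling the table (rows: prefixes of 'nrcitj', columns: prefixes of 'krcptj'):
     ε  k  r  c  p  t  j
  ε  0  1  2  3  4  5  6
  n  1  1  2  3  4  5  6
  r  2  2  1  2  3  4  5
  c  3  3  2  1  2  3  4
  i  4  4  3  2  2  3  4
  t  5  5  4  3  3  2  3
  j  6  6  5  4  4  3  2
The bottom-right entry gives D[6][6] = 2, so no sequence of fewer than 2 edits works. Backtracking through the table gives one optimal edit sequence (2 edits):
  nrcitj → krcitj (sub n→k @1)
  krcitj → krcptj (sub i→p @4)
Edit distance = 2.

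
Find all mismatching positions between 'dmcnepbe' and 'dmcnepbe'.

Differing positions: none. Hamming distance = 0.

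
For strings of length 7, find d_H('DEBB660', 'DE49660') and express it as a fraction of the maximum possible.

Differing positions: 3, 4. Hamming distance = 2. The maximum possible Hamming distance for length-7 strings is 7, so d_H/7 = 2/7 ≈ 0.2857.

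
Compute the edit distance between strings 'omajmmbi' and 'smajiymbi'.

Let D[i][j] be the edit distance between the first i characters of 'omajmmbi' and the first j characters of 'smajiymbi', with D[i][0] = i, D[0][j] = j, and D[i][j] = D[i-1][j-1] if the characters match, else 1 + min(D[i-1][j], D[i][j-1], D[i-1][j-1]). Filling the table (rows: prefixes of 'omajmmbi', columns: prefixes of 'smajiymbi'):
     ε  s  m  a  j  i  y  m  b  i
  ε  0  1  2  3  4  5  6  7  8  9
  o  1  1  2  3  4  5  6  7  8  9
  m  2  2  1  2  3  4  5  6  7  8
  a  3  3  2  1  2  3  4  5  6  7
  j  4  4  3  2  1  2  3  4  5  6
  m  5  5  4  3  2  2  3  3  4  5
  m  6  6  5  4  3  3  3  3  4  5
  b  7  7  6  5  4  4  4  4  3  4
  i  8  8  7  6  5  4  5  5  4  3
The bottom-right entry gives D[8][9] = 3, so no sequence of fewer than 3 edits works. Backtracking through the table gives one optimal edit sequence (3 edits):
  omajmmbi → smajmmbi (sub o→s @1)
  smajmmbi → smajimmbi (ins i @5)
  smajimmbi → smajiymbi (sub m→y @6)
Edit distance = 3.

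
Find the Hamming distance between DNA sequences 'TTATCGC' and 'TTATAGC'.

Differing positions: 5. Hamming distance = 1.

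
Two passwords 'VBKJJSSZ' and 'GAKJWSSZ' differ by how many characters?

Differing positions: 1, 2, 5. Hamming distance = 3.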